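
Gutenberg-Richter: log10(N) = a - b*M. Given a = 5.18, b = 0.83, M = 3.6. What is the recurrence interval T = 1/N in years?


log10(N) = 5.18 - 0.83*3.6 = 2.192
N = 10^2.192 = 155.596563
T = 1/N = 1/155.596563 = 0.0064 years

0.0064


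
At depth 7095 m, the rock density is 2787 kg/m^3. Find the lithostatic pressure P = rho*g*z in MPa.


P = rho * g * z / 1e6
= 2787 * 9.81 * 7095 / 1e6
= 193980634.65 / 1e6
= 193.9806 MPa

193.9806


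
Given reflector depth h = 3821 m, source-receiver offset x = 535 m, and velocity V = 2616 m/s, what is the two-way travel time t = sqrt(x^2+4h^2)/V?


x^2 + 4h^2 = 535^2 + 4*3821^2 = 286225 + 58400164 = 58686389
sqrt(58686389) = 7660.7042
t = 7660.7042 / 2616 = 2.9284 s

2.9284


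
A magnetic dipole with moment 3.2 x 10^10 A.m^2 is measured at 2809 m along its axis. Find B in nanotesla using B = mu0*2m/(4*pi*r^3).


m = 3.2 x 10^10 = 32000000000 A.m^2
2m = 64000000000 A.m^2
r^3 = 2809^3 = 22164361129
B = (4pi*10^-7) * 64000000000 / (4*pi * 22164361129) * 1e9
= 80424.771932 / 278525576377.51 * 1e9
= 288.7518 nT

288.7518


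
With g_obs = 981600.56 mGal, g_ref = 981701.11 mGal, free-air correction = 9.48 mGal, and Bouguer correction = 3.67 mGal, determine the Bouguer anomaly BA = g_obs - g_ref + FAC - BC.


BA = g_obs - g_ref + FAC - BC
= 981600.56 - 981701.11 + 9.48 - 3.67
= -94.74 mGal

-94.74


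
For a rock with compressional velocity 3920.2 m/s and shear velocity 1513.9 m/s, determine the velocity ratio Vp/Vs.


Vp/Vs = 3920.2 / 1513.9
= 2.5895

2.5895


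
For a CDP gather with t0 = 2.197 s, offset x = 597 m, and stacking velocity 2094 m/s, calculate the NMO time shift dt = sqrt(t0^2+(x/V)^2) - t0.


x/Vnmo = 597/2094 = 0.2851
(x/Vnmo)^2 = 0.081282
t0^2 = 4.826809
sqrt(4.826809 + 0.081282) = 2.215421
dt = 2.215421 - 2.197 = 0.018421

0.018421


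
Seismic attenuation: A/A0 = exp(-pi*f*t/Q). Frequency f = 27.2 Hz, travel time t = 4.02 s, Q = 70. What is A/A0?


pi*f*t/Q = pi*27.2*4.02/70 = 4.907347
A/A0 = exp(-4.907347) = 0.007392

0.007392


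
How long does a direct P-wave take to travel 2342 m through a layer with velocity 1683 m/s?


t = x / V
= 2342 / 1683
= 1.3916 s

1.3916


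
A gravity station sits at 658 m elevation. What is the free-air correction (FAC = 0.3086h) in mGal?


FAC = 0.3086 * h
= 0.3086 * 658
= 203.0588 mGal

203.0588


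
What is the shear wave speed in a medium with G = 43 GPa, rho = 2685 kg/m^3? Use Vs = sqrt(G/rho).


Convert G to Pa: G = 43e9 Pa
Compute G/rho = 43e9 / 2685 = 16014897.5791
Vs = sqrt(16014897.5791) = 4001.86 m/s

4001.86


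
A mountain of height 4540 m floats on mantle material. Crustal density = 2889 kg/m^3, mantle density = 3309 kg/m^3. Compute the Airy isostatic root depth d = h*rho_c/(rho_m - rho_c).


rho_m - rho_c = 3309 - 2889 = 420
d = 4540 * 2889 / 420
= 13116060 / 420
= 31228.71 m

31228.71


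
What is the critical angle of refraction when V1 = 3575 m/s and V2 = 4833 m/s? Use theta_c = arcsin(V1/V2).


V1/V2 = 3575/4833 = 0.739706
theta_c = arcsin(0.739706) = 47.7064 degrees

47.7064


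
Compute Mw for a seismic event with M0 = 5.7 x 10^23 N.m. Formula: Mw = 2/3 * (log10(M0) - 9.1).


log10(M0) = log10(5.7 x 10^23) = 23.7559
Mw = 2/3 * (23.7559 - 9.1)
= 2/3 * 14.6559
= 9.77

9.77


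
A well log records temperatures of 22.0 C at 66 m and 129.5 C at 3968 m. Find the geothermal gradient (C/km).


dT = 129.5 - 22.0 = 107.5 C
dz = 3968 - 66 = 3902 m
gradient = dT/dz * 1000 = 107.5/3902 * 1000 = 27.55 C/km

27.55


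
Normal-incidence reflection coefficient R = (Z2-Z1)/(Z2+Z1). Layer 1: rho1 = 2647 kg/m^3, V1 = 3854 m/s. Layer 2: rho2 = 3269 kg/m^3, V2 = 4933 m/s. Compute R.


Z1 = 2647 * 3854 = 10201538
Z2 = 3269 * 4933 = 16125977
R = (16125977 - 10201538) / (16125977 + 10201538) = 5924439 / 26327515 = 0.225

0.225


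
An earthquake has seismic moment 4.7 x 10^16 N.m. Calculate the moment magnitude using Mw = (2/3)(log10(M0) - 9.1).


log10(M0) = log10(4.7 x 10^16) = 16.6721
Mw = 2/3 * (16.6721 - 9.1)
= 2/3 * 7.5721
= 5.05

5.05


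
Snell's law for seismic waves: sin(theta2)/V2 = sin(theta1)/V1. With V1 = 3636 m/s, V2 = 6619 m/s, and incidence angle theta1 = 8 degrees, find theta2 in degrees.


sin(theta1) = sin(8 deg) = 0.139173
sin(theta2) = V2/V1 * sin(theta1) = 6619/3636 * 0.139173 = 0.253352
theta2 = arcsin(0.253352) = 14.6759 degrees

14.6759


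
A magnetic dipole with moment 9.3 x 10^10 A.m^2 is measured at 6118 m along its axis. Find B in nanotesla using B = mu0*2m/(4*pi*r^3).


m = 9.3 x 10^10 = 93000000000 A.m^2
2m = 186000000000 A.m^2
r^3 = 6118^3 = 228996275032
B = (4pi*10^-7) * 186000000000 / (4*pi * 228996275032) * 1e9
= 233734.493427 / 2877652061359.84 * 1e9
= 81.224 nT

81.224


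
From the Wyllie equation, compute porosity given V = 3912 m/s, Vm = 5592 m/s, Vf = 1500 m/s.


1/V - 1/Vm = 1/3912 - 1/5592 = 7.68e-05
1/Vf - 1/Vm = 1/1500 - 1/5592 = 0.00048784
phi = 7.68e-05 / 0.00048784 = 0.1574

0.1574


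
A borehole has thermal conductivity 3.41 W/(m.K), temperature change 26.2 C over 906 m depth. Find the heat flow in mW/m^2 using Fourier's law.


q = k * dT / dz * 1000
= 3.41 * 26.2 / 906 * 1000
= 0.098611 * 1000
= 98.6115 mW/m^2

98.6115


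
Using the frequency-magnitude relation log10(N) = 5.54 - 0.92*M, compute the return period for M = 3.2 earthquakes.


log10(N) = 5.54 - 0.92*3.2 = 2.596
N = 10^2.596 = 394.457302
T = 1/N = 1/394.457302 = 0.0025 years

0.0025


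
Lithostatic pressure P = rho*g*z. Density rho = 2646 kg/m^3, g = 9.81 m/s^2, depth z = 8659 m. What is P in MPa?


P = rho * g * z / 1e6
= 2646 * 9.81 * 8659 / 1e6
= 224763914.34 / 1e6
= 224.7639 MPa

224.7639


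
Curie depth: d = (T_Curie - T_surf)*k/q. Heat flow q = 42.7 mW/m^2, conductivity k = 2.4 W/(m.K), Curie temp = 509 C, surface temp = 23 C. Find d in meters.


T_Curie - T_surf = 509 - 23 = 486 C
Convert q to W/m^2: 42.7 mW/m^2 = 0.0427 W/m^2
d = 486 * 2.4 / 0.0427 = 27316.16 m

27316.16


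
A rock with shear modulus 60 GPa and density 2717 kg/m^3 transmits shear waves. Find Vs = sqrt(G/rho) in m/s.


Convert G to Pa: G = 60e9 Pa
Compute G/rho = 60e9 / 2717 = 22083179.9779
Vs = sqrt(22083179.9779) = 4699.27 m/s

4699.27


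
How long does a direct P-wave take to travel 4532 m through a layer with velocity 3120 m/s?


t = x / V
= 4532 / 3120
= 1.4526 s

1.4526


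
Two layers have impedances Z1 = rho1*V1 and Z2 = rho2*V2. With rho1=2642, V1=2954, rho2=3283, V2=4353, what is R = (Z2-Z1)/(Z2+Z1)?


Z1 = 2642 * 2954 = 7804468
Z2 = 3283 * 4353 = 14290899
R = (14290899 - 7804468) / (14290899 + 7804468) = 6486431 / 22095367 = 0.2936

0.2936


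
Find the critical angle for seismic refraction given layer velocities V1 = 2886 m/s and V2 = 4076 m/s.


V1/V2 = 2886/4076 = 0.708047
theta_c = arcsin(0.708047) = 45.0762 degrees

45.0762


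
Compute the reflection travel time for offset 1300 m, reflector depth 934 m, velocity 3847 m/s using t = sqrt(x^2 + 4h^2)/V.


x^2 + 4h^2 = 1300^2 + 4*934^2 = 1690000 + 3489424 = 5179424
sqrt(5179424) = 2275.8348
t = 2275.8348 / 3847 = 0.5916 s

0.5916


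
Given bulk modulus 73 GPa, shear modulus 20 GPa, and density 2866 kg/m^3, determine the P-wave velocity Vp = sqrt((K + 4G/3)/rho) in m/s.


First compute the effective modulus:
K + 4G/3 = 73e9 + 4*20e9/3 = 99666666666.67 Pa
Then divide by density:
99666666666.67 / 2866 = 34775529.1928 Pa/(kg/m^3)
Take the square root:
Vp = sqrt(34775529.1928) = 5897.08 m/s

5897.08


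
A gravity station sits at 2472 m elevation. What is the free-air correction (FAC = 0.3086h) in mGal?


FAC = 0.3086 * h
= 0.3086 * 2472
= 762.8592 mGal

762.8592


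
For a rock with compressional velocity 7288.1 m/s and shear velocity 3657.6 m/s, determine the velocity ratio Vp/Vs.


Vp/Vs = 7288.1 / 3657.6
= 1.9926

1.9926


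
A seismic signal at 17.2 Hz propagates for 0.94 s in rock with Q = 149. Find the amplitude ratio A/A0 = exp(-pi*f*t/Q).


pi*f*t/Q = pi*17.2*0.94/149 = 0.340894
A/A0 = exp(-0.340894) = 0.711134

0.711134


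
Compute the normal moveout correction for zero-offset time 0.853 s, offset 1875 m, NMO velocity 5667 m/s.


x/Vnmo = 1875/5667 = 0.330863
(x/Vnmo)^2 = 0.10947
t0^2 = 0.727609
sqrt(0.727609 + 0.10947) = 0.91492
dt = 0.91492 - 0.853 = 0.06192

0.06192


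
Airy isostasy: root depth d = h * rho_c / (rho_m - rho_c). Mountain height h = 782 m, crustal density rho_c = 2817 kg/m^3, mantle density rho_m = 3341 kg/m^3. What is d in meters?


rho_m - rho_c = 3341 - 2817 = 524
d = 782 * 2817 / 524
= 2202894 / 524
= 4204.0 m

4204.0


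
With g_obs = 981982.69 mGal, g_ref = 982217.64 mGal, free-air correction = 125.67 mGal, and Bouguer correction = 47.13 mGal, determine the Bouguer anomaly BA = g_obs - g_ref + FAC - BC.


BA = g_obs - g_ref + FAC - BC
= 981982.69 - 982217.64 + 125.67 - 47.13
= -156.41 mGal

-156.41


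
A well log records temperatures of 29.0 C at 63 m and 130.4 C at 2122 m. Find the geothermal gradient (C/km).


dT = 130.4 - 29.0 = 101.4 C
dz = 2122 - 63 = 2059 m
gradient = dT/dz * 1000 = 101.4/2059 * 1000 = 49.2472 C/km

49.2472


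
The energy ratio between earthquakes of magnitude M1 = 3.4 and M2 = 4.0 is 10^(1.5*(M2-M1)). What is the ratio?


M2 - M1 = 4.0 - 3.4 = 0.6
1.5 * 0.6 = 0.9
ratio = 10^0.9 = 7.94

7.94


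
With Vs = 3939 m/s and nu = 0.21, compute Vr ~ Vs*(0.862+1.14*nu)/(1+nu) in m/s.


Numerator factor = 0.862 + 1.14*0.21 = 1.1014
Denominator = 1 + 0.21 = 1.21
Vr = 3939 * 1.1014 / 1.21 = 3585.47 m/s

3585.47


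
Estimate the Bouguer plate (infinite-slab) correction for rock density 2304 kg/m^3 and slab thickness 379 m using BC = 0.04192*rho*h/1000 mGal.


BC = 0.04192 * rho * h / 1000
= 0.04192 * 2304 * 379 / 1000
= 36.6052 mGal

36.6052


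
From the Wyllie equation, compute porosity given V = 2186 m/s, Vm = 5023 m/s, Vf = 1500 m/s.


1/V - 1/Vm = 1/2186 - 1/5023 = 0.00025837
1/Vf - 1/Vm = 1/1500 - 1/5023 = 0.00046758
phi = 0.00025837 / 0.00046758 = 0.5526

0.5526


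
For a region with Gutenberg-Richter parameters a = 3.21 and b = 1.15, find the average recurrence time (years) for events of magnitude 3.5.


log10(N) = 3.21 - 1.15*3.5 = -0.815
N = 10^-0.815 = 0.153109
T = 1/N = 1/0.153109 = 6.5313 years

6.5313


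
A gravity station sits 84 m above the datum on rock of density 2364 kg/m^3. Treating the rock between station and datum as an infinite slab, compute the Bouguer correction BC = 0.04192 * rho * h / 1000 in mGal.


BC = 0.04192 * rho * h / 1000
= 0.04192 * 2364 * 84 / 1000
= 8.3243 mGal

8.3243


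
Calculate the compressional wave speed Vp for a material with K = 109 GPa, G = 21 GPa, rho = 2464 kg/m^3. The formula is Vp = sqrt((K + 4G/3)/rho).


First compute the effective modulus:
K + 4G/3 = 109e9 + 4*21e9/3 = 137000000000.0 Pa
Then divide by density:
137000000000.0 / 2464 = 55600649.3506 Pa/(kg/m^3)
Take the square root:
Vp = sqrt(55600649.3506) = 7456.58 m/s

7456.58


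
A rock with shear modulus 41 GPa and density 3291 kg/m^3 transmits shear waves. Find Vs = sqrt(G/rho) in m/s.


Convert G to Pa: G = 41e9 Pa
Compute G/rho = 41e9 / 3291 = 12458219.3862
Vs = sqrt(12458219.3862) = 3529.62 m/s

3529.62


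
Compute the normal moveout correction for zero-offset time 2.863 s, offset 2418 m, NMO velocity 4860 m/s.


x/Vnmo = 2418/4860 = 0.497531
(x/Vnmo)^2 = 0.247537
t0^2 = 8.196769
sqrt(8.196769 + 0.247537) = 2.905909
dt = 2.905909 - 2.863 = 0.042909

0.042909


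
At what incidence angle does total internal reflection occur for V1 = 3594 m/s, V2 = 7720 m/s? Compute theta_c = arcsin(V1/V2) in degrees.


V1/V2 = 3594/7720 = 0.465544
theta_c = arcsin(0.465544) = 27.7454 degrees

27.7454


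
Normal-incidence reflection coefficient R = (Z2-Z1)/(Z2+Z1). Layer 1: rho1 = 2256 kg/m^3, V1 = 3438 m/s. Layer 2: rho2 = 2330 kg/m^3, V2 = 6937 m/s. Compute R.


Z1 = 2256 * 3438 = 7756128
Z2 = 2330 * 6937 = 16163210
R = (16163210 - 7756128) / (16163210 + 7756128) = 8407082 / 23919338 = 0.3515

0.3515


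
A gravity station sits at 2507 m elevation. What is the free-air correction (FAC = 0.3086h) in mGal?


FAC = 0.3086 * h
= 0.3086 * 2507
= 773.6602 mGal

773.6602


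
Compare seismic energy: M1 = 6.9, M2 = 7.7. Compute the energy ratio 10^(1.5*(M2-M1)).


M2 - M1 = 7.7 - 6.9 = 0.8
1.5 * 0.8 = 1.2
ratio = 10^1.2 = 15.85

15.85


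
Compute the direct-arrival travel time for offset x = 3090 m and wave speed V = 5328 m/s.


t = x / V
= 3090 / 5328
= 0.58 s

0.58


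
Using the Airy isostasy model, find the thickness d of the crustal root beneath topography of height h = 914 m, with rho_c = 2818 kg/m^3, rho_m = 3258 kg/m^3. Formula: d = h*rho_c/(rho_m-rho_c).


rho_m - rho_c = 3258 - 2818 = 440
d = 914 * 2818 / 440
= 2575652 / 440
= 5853.75 m

5853.75


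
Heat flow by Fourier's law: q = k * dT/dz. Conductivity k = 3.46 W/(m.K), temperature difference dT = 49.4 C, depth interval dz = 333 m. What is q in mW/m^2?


q = k * dT / dz * 1000
= 3.46 * 49.4 / 333 * 1000
= 0.513285 * 1000
= 513.2853 mW/m^2

513.2853


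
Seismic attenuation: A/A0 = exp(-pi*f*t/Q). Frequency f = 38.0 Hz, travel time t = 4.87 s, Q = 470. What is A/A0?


pi*f*t/Q = pi*38.0*4.87/470 = 1.236985
A/A0 = exp(-1.236985) = 0.290258

0.290258


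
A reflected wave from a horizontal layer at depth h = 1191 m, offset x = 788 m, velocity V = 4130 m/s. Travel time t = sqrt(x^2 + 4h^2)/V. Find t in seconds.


x^2 + 4h^2 = 788^2 + 4*1191^2 = 620944 + 5673924 = 6294868
sqrt(6294868) = 2508.9576
t = 2508.9576 / 4130 = 0.6075 s

0.6075


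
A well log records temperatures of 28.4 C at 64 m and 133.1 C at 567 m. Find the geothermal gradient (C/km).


dT = 133.1 - 28.4 = 104.7 C
dz = 567 - 64 = 503 m
gradient = dT/dz * 1000 = 104.7/503 * 1000 = 208.1511 C/km

208.1511


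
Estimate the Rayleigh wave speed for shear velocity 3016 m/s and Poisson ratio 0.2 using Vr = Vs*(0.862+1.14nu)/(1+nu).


Numerator factor = 0.862 + 1.14*0.2 = 1.09
Denominator = 1 + 0.2 = 1.2
Vr = 3016 * 1.09 / 1.2 = 2739.53 m/s

2739.53


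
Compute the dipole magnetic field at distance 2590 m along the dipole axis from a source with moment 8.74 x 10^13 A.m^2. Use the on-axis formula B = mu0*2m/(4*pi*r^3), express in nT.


m = 8.74 x 10^13 = 87400000000000 A.m^2
2m = 174800000000000 A.m^2
r^3 = 2590^3 = 17373979000
B = (4pi*10^-7) * 174800000000000 / (4*pi * 17373979000) * 1e9
= 219660158.338998 / 218327859160.09 * 1e9
= 1006102.2866 nT

1006102.2866


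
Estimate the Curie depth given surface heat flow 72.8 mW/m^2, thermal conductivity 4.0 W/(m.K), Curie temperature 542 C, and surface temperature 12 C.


T_Curie - T_surf = 542 - 12 = 530 C
Convert q to W/m^2: 72.8 mW/m^2 = 0.0728 W/m^2
d = 530 * 4.0 / 0.0728 = 29120.88 m

29120.88


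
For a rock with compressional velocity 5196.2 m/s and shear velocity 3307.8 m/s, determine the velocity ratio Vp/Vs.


Vp/Vs = 5196.2 / 3307.8
= 1.5709

1.5709


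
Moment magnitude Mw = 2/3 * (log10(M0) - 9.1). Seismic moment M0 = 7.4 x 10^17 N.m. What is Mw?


log10(M0) = log10(7.4 x 10^17) = 17.8692
Mw = 2/3 * (17.8692 - 9.1)
= 2/3 * 8.7692
= 5.85

5.85


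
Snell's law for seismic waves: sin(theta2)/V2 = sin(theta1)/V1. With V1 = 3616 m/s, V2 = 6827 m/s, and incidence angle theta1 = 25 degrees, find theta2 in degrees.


sin(theta1) = sin(25 deg) = 0.422618
sin(theta2) = V2/V1 * sin(theta1) = 6827/3616 * 0.422618 = 0.797902
theta2 = arcsin(0.797902) = 52.9303 degrees

52.9303


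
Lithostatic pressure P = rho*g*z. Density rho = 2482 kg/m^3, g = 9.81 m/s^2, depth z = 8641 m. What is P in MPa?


P = rho * g * z / 1e6
= 2482 * 9.81 * 8641 / 1e6
= 210394697.22 / 1e6
= 210.3947 MPa

210.3947


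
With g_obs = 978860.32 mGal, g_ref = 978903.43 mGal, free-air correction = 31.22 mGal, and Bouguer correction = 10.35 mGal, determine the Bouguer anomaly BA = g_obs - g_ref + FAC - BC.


BA = g_obs - g_ref + FAC - BC
= 978860.32 - 978903.43 + 31.22 - 10.35
= -22.24 mGal

-22.24


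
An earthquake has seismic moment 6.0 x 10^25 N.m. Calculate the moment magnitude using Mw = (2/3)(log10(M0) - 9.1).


log10(M0) = log10(6.0 x 10^25) = 25.7782
Mw = 2/3 * (25.7782 - 9.1)
= 2/3 * 16.6782
= 11.12

11.12


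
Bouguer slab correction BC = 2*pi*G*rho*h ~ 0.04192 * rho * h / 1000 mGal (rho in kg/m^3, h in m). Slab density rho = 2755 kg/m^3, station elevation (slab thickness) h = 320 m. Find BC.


BC = 0.04192 * rho * h / 1000
= 0.04192 * 2755 * 320 / 1000
= 36.9567 mGal

36.9567


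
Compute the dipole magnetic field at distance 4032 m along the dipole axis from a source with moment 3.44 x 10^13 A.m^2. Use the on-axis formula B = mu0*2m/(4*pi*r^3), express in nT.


m = 3.44 x 10^13 = 34400000000000 A.m^2
2m = 68800000000000 A.m^2
r^3 = 4032^3 = 65548320768
B = (4pi*10^-7) * 68800000000000 / (4*pi * 65548320768) * 1e9
= 86456629.826791 / 823704491919.58 * 1e9
= 104960.7361 nT

104960.7361


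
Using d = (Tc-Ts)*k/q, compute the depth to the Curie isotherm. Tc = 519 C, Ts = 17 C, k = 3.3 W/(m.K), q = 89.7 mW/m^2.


T_Curie - T_surf = 519 - 17 = 502 C
Convert q to W/m^2: 89.7 mW/m^2 = 0.0897 W/m^2
d = 502 * 3.3 / 0.0897 = 18468.23 m

18468.23


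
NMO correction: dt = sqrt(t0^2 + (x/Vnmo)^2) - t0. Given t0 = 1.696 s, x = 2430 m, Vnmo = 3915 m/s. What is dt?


x/Vnmo = 2430/3915 = 0.62069
(x/Vnmo)^2 = 0.385256
t0^2 = 2.876416
sqrt(2.876416 + 0.385256) = 1.80601
dt = 1.80601 - 1.696 = 0.11001

0.11001


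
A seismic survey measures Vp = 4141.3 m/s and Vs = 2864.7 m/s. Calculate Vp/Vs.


Vp/Vs = 4141.3 / 2864.7
= 1.4456

1.4456


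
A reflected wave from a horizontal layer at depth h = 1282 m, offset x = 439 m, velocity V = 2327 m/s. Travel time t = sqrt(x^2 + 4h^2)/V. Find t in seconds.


x^2 + 4h^2 = 439^2 + 4*1282^2 = 192721 + 6574096 = 6766817
sqrt(6766817) = 2601.3106
t = 2601.3106 / 2327 = 1.1179 s

1.1179


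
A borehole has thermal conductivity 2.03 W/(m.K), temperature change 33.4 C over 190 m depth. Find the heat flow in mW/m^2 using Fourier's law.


q = k * dT / dz * 1000
= 2.03 * 33.4 / 190 * 1000
= 0.356853 * 1000
= 356.8526 mW/m^2

356.8526


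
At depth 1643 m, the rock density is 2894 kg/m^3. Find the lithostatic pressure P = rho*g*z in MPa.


P = rho * g * z / 1e6
= 2894 * 9.81 * 1643 / 1e6
= 46645000.02 / 1e6
= 46.645 MPa

46.645


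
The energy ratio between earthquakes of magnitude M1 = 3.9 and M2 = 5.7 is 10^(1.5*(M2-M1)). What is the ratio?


M2 - M1 = 5.7 - 3.9 = 1.8
1.5 * 1.8 = 2.7
ratio = 10^2.7 = 501.19

501.19


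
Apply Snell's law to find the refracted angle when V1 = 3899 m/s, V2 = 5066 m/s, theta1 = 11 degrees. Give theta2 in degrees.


sin(theta1) = sin(11 deg) = 0.190809
sin(theta2) = V2/V1 * sin(theta1) = 5066/3899 * 0.190809 = 0.24792
theta2 = arcsin(0.24792) = 14.3544 degrees

14.3544


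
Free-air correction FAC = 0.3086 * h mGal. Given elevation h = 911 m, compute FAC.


FAC = 0.3086 * h
= 0.3086 * 911
= 281.1346 mGal

281.1346


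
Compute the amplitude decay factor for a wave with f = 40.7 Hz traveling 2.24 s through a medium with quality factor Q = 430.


pi*f*t/Q = pi*40.7*2.24/430 = 0.666076
A/A0 = exp(-0.666076) = 0.51372

0.51372


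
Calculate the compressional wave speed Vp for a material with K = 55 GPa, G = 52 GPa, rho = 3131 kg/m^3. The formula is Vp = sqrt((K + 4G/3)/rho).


First compute the effective modulus:
K + 4G/3 = 55e9 + 4*52e9/3 = 124333333333.33 Pa
Then divide by density:
124333333333.33 / 3131 = 39710422.6552 Pa/(kg/m^3)
Take the square root:
Vp = sqrt(39710422.6552) = 6301.62 m/s

6301.62


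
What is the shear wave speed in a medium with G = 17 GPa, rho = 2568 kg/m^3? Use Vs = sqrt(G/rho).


Convert G to Pa: G = 17e9 Pa
Compute G/rho = 17e9 / 2568 = 6619937.6947
Vs = sqrt(6619937.6947) = 2572.92 m/s

2572.92


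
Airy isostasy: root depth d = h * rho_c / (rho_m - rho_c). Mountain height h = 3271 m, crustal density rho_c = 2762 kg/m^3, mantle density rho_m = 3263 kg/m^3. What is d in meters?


rho_m - rho_c = 3263 - 2762 = 501
d = 3271 * 2762 / 501
= 9034502 / 501
= 18032.94 m

18032.94


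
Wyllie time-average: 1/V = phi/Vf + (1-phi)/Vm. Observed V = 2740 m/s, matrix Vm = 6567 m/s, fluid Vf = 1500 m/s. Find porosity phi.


1/V - 1/Vm = 1/2740 - 1/6567 = 0.00021269
1/Vf - 1/Vm = 1/1500 - 1/6567 = 0.00051439
phi = 0.00021269 / 0.00051439 = 0.4135

0.4135


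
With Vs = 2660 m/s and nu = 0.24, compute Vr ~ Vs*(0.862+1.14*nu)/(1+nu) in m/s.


Numerator factor = 0.862 + 1.14*0.24 = 1.1356
Denominator = 1 + 0.24 = 1.24
Vr = 2660 * 1.1356 / 1.24 = 2436.05 m/s

2436.05


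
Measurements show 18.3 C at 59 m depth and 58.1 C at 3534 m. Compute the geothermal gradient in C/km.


dT = 58.1 - 18.3 = 39.8 C
dz = 3534 - 59 = 3475 m
gradient = dT/dz * 1000 = 39.8/3475 * 1000 = 11.4532 C/km

11.4532


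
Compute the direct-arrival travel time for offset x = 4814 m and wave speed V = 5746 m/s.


t = x / V
= 4814 / 5746
= 0.8378 s

0.8378


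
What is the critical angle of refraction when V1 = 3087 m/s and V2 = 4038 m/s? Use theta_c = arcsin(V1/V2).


V1/V2 = 3087/4038 = 0.764487
theta_c = arcsin(0.764487) = 49.8614 degrees

49.8614


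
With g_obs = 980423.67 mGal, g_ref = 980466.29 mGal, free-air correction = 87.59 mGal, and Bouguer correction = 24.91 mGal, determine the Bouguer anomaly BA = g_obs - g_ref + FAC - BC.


BA = g_obs - g_ref + FAC - BC
= 980423.67 - 980466.29 + 87.59 - 24.91
= 20.06 mGal

20.06


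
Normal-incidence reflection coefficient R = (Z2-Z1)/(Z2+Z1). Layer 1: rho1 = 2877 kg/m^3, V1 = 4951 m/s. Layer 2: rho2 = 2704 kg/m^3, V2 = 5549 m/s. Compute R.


Z1 = 2877 * 4951 = 14244027
Z2 = 2704 * 5549 = 15004496
R = (15004496 - 14244027) / (15004496 + 14244027) = 760469 / 29248523 = 0.026

0.026


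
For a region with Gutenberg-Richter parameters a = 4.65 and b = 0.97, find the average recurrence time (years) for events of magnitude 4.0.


log10(N) = 4.65 - 0.97*4.0 = 0.77
N = 10^0.77 = 5.888437
T = 1/N = 1/5.888437 = 0.1698 years

0.1698


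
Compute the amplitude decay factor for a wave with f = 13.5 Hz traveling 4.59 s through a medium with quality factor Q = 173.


pi*f*t/Q = pi*13.5*4.59/173 = 1.125253
A/A0 = exp(-1.125253) = 0.32457

0.32457


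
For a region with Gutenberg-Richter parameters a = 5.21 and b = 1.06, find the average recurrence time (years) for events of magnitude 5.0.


log10(N) = 5.21 - 1.06*5.0 = -0.09
N = 10^-0.09 = 0.812831
T = 1/N = 1/0.812831 = 1.2303 years

1.2303


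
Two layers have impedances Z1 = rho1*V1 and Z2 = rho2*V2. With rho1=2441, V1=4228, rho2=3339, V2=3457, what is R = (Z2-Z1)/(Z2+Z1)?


Z1 = 2441 * 4228 = 10320548
Z2 = 3339 * 3457 = 11542923
R = (11542923 - 10320548) / (11542923 + 10320548) = 1222375 / 21863471 = 0.0559

0.0559


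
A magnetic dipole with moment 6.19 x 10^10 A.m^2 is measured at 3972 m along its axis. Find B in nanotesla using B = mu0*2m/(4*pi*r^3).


m = 6.19 x 10^10 = 61900000000 A.m^2
2m = 123800000000 A.m^2
r^3 = 3972^3 = 62665386048
B = (4pi*10^-7) * 123800000000 / (4*pi * 62665386048) * 1e9
= 155571.668206 / 787476465771.06 * 1e9
= 197.5572 nT

197.5572


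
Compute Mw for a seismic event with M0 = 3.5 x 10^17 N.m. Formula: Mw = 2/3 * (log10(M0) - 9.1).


log10(M0) = log10(3.5 x 10^17) = 17.5441
Mw = 2/3 * (17.5441 - 9.1)
= 2/3 * 8.4441
= 5.63

5.63


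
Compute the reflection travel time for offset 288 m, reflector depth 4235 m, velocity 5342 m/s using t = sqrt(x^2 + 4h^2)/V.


x^2 + 4h^2 = 288^2 + 4*4235^2 = 82944 + 71740900 = 71823844
sqrt(71823844) = 8474.8949
t = 8474.8949 / 5342 = 1.5865 s

1.5865


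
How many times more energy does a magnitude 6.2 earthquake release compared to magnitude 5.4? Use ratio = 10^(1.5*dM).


M2 - M1 = 6.2 - 5.4 = 0.8
1.5 * 0.8 = 1.2
ratio = 10^1.2 = 15.85

15.85


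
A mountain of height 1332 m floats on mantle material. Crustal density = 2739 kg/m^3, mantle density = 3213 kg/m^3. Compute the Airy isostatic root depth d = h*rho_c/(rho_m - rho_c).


rho_m - rho_c = 3213 - 2739 = 474
d = 1332 * 2739 / 474
= 3648348 / 474
= 7696.94 m

7696.94


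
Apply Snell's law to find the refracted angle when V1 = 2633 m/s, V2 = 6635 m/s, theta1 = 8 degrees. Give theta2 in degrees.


sin(theta1) = sin(8 deg) = 0.139173
sin(theta2) = V2/V1 * sin(theta1) = 6635/2633 * 0.139173 = 0.350708
theta2 = arcsin(0.350708) = 20.5306 degrees

20.5306


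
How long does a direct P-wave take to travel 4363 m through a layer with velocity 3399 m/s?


t = x / V
= 4363 / 3399
= 1.2836 s

1.2836


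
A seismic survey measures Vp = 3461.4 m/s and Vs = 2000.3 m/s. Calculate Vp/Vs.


Vp/Vs = 3461.4 / 2000.3
= 1.7304

1.7304


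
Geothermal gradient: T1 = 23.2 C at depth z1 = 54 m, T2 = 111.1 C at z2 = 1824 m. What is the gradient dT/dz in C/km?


dT = 111.1 - 23.2 = 87.9 C
dz = 1824 - 54 = 1770 m
gradient = dT/dz * 1000 = 87.9/1770 * 1000 = 49.661 C/km

49.661


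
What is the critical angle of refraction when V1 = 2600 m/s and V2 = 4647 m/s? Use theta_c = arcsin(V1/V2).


V1/V2 = 2600/4647 = 0.559501
theta_c = arcsin(0.559501) = 34.0213 degrees

34.0213


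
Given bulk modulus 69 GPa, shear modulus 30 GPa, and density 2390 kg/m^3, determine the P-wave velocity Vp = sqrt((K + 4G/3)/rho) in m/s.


First compute the effective modulus:
K + 4G/3 = 69e9 + 4*30e9/3 = 109000000000.0 Pa
Then divide by density:
109000000000.0 / 2390 = 45606694.5607 Pa/(kg/m^3)
Take the square root:
Vp = sqrt(45606694.5607) = 6753.27 m/s

6753.27


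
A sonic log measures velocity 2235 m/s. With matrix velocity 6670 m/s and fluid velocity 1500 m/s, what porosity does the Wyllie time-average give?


1/V - 1/Vm = 1/2235 - 1/6670 = 0.0002975
1/Vf - 1/Vm = 1/1500 - 1/6670 = 0.00051674
phi = 0.0002975 / 0.00051674 = 0.5757

0.5757


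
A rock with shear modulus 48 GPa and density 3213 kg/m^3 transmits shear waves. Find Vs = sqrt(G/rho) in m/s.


Convert G to Pa: G = 48e9 Pa
Compute G/rho = 48e9 / 3213 = 14939309.057
Vs = sqrt(14939309.057) = 3865.14 m/s

3865.14


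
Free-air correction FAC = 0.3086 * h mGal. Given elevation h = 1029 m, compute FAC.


FAC = 0.3086 * h
= 0.3086 * 1029
= 317.5494 mGal

317.5494


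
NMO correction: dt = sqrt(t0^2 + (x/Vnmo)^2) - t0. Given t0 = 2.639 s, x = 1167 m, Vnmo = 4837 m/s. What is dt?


x/Vnmo = 1167/4837 = 0.241265
(x/Vnmo)^2 = 0.058209
t0^2 = 6.964321
sqrt(6.964321 + 0.058209) = 2.650006
dt = 2.650006 - 2.639 = 0.011006

0.011006


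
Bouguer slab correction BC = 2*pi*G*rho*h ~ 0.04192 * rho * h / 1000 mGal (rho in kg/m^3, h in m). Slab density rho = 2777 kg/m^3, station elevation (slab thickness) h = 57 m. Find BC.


BC = 0.04192 * rho * h / 1000
= 0.04192 * 2777 * 57 / 1000
= 6.6355 mGal

6.6355


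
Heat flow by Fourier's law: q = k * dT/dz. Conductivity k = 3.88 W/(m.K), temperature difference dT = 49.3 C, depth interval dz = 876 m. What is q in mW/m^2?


q = k * dT / dz * 1000
= 3.88 * 49.3 / 876 * 1000
= 0.218361 * 1000
= 218.3607 mW/m^2

218.3607


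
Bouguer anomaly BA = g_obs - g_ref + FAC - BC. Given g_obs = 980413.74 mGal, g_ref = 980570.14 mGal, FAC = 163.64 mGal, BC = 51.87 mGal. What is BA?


BA = g_obs - g_ref + FAC - BC
= 980413.74 - 980570.14 + 163.64 - 51.87
= -44.63 mGal

-44.63


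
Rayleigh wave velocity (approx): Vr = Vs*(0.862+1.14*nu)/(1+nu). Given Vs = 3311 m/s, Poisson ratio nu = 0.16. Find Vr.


Numerator factor = 0.862 + 1.14*0.16 = 1.0444
Denominator = 1 + 0.16 = 1.16
Vr = 3311 * 1.0444 / 1.16 = 2981.04 m/s

2981.04


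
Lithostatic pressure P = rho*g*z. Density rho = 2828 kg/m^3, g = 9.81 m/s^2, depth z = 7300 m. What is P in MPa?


P = rho * g * z / 1e6
= 2828 * 9.81 * 7300 / 1e6
= 202521564.0 / 1e6
= 202.5216 MPa

202.5216


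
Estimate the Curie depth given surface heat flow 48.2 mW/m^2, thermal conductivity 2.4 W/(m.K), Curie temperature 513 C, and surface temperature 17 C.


T_Curie - T_surf = 513 - 17 = 496 C
Convert q to W/m^2: 48.2 mW/m^2 = 0.0482 W/m^2
d = 496 * 2.4 / 0.0482 = 24697.1 m

24697.1


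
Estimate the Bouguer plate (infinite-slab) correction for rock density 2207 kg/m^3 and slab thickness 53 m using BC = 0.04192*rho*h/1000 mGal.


BC = 0.04192 * rho * h / 1000
= 0.04192 * 2207 * 53 / 1000
= 4.9034 mGal

4.9034


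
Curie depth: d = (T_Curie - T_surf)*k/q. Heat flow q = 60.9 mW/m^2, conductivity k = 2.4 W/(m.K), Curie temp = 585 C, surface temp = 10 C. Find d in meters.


T_Curie - T_surf = 585 - 10 = 575 C
Convert q to W/m^2: 60.9 mW/m^2 = 0.0609 W/m^2
d = 575 * 2.4 / 0.0609 = 22660.1 m

22660.1


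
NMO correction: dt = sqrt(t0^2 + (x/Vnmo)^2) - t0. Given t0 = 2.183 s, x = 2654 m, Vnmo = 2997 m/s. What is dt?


x/Vnmo = 2654/2997 = 0.885552
(x/Vnmo)^2 = 0.784203
t0^2 = 4.765489
sqrt(4.765489 + 0.784203) = 2.355778
dt = 2.355778 - 2.183 = 0.172778

0.172778


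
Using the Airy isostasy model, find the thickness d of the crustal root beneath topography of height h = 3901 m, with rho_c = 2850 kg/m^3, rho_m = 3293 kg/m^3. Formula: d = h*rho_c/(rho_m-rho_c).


rho_m - rho_c = 3293 - 2850 = 443
d = 3901 * 2850 / 443
= 11117850 / 443
= 25096.73 m

25096.73


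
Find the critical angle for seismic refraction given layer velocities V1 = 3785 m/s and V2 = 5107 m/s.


V1/V2 = 3785/5107 = 0.74114
theta_c = arcsin(0.74114) = 47.8286 degrees

47.8286


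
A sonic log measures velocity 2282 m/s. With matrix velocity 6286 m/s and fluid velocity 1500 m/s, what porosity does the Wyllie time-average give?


1/V - 1/Vm = 1/2282 - 1/6286 = 0.00027913
1/Vf - 1/Vm = 1/1500 - 1/6286 = 0.00050758
phi = 0.00027913 / 0.00050758 = 0.5499

0.5499


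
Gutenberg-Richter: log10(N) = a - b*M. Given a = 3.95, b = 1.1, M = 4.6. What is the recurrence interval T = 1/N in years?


log10(N) = 3.95 - 1.1*4.6 = -1.11
N = 10^-1.11 = 0.077625
T = 1/N = 1/0.077625 = 12.8825 years

12.8825


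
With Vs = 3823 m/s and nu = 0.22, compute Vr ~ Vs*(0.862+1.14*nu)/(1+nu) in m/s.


Numerator factor = 0.862 + 1.14*0.22 = 1.1128
Denominator = 1 + 0.22 = 1.22
Vr = 3823 * 1.1128 / 1.22 = 3487.08 m/s

3487.08


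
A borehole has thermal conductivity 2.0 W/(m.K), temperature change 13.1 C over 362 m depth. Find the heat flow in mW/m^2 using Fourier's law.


q = k * dT / dz * 1000
= 2.0 * 13.1 / 362 * 1000
= 0.072376 * 1000
= 72.3757 mW/m^2

72.3757


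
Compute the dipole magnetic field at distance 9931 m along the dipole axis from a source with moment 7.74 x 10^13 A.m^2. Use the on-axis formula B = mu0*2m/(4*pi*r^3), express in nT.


m = 7.74 x 10^13 = 77400000000000 A.m^2
2m = 154800000000000 A.m^2
r^3 = 9931^3 = 979442501491
B = (4pi*10^-7) * 154800000000000 / (4*pi * 979442501491) * 1e9
= 194527417.11028 / 12308037469190.94 * 1e9
= 15804.9094 nT

15804.9094


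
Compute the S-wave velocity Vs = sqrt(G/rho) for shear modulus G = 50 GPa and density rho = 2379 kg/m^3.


Convert G to Pa: G = 50e9 Pa
Compute G/rho = 50e9 / 2379 = 21017234.132
Vs = sqrt(21017234.132) = 4584.46 m/s

4584.46


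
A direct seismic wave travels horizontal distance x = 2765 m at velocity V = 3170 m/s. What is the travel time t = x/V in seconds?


t = x / V
= 2765 / 3170
= 0.8722 s

0.8722


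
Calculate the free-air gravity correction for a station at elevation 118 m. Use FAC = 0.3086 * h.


FAC = 0.3086 * h
= 0.3086 * 118
= 36.4148 mGal

36.4148


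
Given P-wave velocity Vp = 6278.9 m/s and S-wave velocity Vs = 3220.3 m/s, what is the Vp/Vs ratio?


Vp/Vs = 6278.9 / 3220.3
= 1.9498

1.9498


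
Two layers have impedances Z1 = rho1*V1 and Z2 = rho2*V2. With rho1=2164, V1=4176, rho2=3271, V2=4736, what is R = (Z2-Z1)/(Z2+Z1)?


Z1 = 2164 * 4176 = 9036864
Z2 = 3271 * 4736 = 15491456
R = (15491456 - 9036864) / (15491456 + 9036864) = 6454592 / 24528320 = 0.2631

0.2631


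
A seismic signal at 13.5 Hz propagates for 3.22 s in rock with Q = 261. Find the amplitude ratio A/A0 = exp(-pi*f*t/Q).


pi*f*t/Q = pi*13.5*3.22/261 = 0.523238
A/A0 = exp(-0.523238) = 0.592599

0.592599


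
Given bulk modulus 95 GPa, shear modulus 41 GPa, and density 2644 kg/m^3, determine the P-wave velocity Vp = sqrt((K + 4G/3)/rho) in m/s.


First compute the effective modulus:
K + 4G/3 = 95e9 + 4*41e9/3 = 149666666666.67 Pa
Then divide by density:
149666666666.67 / 2644 = 56606152.2945 Pa/(kg/m^3)
Take the square root:
Vp = sqrt(56606152.2945) = 7523.71 m/s

7523.71


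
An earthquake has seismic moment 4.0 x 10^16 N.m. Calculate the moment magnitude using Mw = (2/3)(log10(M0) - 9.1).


log10(M0) = log10(4.0 x 10^16) = 16.6021
Mw = 2/3 * (16.6021 - 9.1)
= 2/3 * 7.5021
= 5.0

5.0


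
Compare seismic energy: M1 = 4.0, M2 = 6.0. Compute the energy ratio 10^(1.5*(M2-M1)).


M2 - M1 = 6.0 - 4.0 = 2.0
1.5 * 2.0 = 3.0
ratio = 10^3.0 = 1000.0

1000.0


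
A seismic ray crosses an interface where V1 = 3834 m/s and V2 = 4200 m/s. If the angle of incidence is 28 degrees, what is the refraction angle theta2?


sin(theta1) = sin(28 deg) = 0.469472
sin(theta2) = V2/V1 * sin(theta1) = 4200/3834 * 0.469472 = 0.514288
theta2 = arcsin(0.514288) = 30.9499 degrees

30.9499


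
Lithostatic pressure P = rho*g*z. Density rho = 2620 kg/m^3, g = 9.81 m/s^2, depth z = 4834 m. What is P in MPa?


P = rho * g * z / 1e6
= 2620 * 9.81 * 4834 / 1e6
= 124244434.8 / 1e6
= 124.2444 MPa

124.2444


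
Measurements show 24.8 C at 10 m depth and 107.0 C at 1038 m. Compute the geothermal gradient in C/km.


dT = 107.0 - 24.8 = 82.2 C
dz = 1038 - 10 = 1028 m
gradient = dT/dz * 1000 = 82.2/1028 * 1000 = 79.9611 C/km

79.9611


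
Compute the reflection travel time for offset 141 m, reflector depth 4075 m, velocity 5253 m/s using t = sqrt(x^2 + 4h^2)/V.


x^2 + 4h^2 = 141^2 + 4*4075^2 = 19881 + 66422500 = 66442381
sqrt(66442381) = 8151.2196
t = 8151.2196 / 5253 = 1.5517 s

1.5517


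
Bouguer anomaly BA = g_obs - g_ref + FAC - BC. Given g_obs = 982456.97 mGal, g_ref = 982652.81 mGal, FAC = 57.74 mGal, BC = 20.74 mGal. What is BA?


BA = g_obs - g_ref + FAC - BC
= 982456.97 - 982652.81 + 57.74 - 20.74
= -158.84 mGal

-158.84


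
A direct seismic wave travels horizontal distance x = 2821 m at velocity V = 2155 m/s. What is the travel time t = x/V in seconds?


t = x / V
= 2821 / 2155
= 1.309 s

1.309


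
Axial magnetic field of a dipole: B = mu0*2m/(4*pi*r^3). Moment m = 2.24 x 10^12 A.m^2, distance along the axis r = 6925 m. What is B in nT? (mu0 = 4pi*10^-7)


m = 2.24 x 10^12 = 2240000000000 A.m^2
2m = 4480000000000 A.m^2
r^3 = 6925^3 = 332092703125
B = (4pi*10^-7) * 4480000000000 / (4*pi * 332092703125) * 1e9
= 5629734.035233 / 4173199985793.1 * 1e9
= 1349.0209 nT

1349.0209


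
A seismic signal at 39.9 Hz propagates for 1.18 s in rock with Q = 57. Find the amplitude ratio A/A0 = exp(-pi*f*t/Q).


pi*f*t/Q = pi*39.9*1.18/57 = 2.594956
A/A0 = exp(-2.594956) = 0.074649

0.074649


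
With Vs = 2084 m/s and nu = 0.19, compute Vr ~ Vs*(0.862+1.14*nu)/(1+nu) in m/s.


Numerator factor = 0.862 + 1.14*0.19 = 1.0786
Denominator = 1 + 0.19 = 1.19
Vr = 2084 * 1.0786 / 1.19 = 1888.91 m/s

1888.91


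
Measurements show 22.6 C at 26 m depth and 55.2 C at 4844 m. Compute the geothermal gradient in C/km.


dT = 55.2 - 22.6 = 32.6 C
dz = 4844 - 26 = 4818 m
gradient = dT/dz * 1000 = 32.6/4818 * 1000 = 6.7663 C/km

6.7663


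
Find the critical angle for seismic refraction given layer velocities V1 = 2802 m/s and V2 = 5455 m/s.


V1/V2 = 2802/5455 = 0.513657
theta_c = arcsin(0.513657) = 30.9077 degrees

30.9077


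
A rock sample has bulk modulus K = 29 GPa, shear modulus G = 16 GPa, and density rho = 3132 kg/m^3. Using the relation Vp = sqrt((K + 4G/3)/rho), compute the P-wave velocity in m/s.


First compute the effective modulus:
K + 4G/3 = 29e9 + 4*16e9/3 = 50333333333.33 Pa
Then divide by density:
50333333333.33 / 3132 = 16070668.3695 Pa/(kg/m^3)
Take the square root:
Vp = sqrt(16070668.3695) = 4008.82 m/s

4008.82


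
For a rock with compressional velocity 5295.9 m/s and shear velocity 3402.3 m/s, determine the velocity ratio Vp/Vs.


Vp/Vs = 5295.9 / 3402.3
= 1.5566

1.5566


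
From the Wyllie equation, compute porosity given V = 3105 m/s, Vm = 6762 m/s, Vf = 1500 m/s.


1/V - 1/Vm = 1/3105 - 1/6762 = 0.00017418
1/Vf - 1/Vm = 1/1500 - 1/6762 = 0.00051878
phi = 0.00017418 / 0.00051878 = 0.3357

0.3357


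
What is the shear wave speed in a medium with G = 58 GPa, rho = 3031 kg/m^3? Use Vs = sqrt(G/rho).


Convert G to Pa: G = 58e9 Pa
Compute G/rho = 58e9 / 3031 = 19135598.8123
Vs = sqrt(19135598.8123) = 4374.43 m/s

4374.43


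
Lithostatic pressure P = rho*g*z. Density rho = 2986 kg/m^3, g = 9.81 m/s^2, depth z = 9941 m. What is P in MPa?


P = rho * g * z / 1e6
= 2986 * 9.81 * 9941 / 1e6
= 291198333.06 / 1e6
= 291.1983 MPa

291.1983


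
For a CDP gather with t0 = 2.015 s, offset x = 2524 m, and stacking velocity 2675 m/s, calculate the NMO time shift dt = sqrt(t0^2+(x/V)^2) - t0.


x/Vnmo = 2524/2675 = 0.943551
(x/Vnmo)^2 = 0.890289
t0^2 = 4.060225
sqrt(4.060225 + 0.890289) = 2.224975
dt = 2.224975 - 2.015 = 0.209975

0.209975


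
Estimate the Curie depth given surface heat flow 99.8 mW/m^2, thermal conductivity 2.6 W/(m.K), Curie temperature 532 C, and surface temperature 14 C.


T_Curie - T_surf = 532 - 14 = 518 C
Convert q to W/m^2: 99.8 mW/m^2 = 0.0998 W/m^2
d = 518 * 2.6 / 0.0998 = 13494.99 m

13494.99


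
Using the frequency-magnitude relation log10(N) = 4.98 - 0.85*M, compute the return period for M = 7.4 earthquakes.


log10(N) = 4.98 - 0.85*7.4 = -1.31
N = 10^-1.31 = 0.048978
T = 1/N = 1/0.048978 = 20.4174 years

20.4174


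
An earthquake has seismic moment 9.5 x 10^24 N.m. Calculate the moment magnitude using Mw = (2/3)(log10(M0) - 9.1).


log10(M0) = log10(9.5 x 10^24) = 24.9777
Mw = 2/3 * (24.9777 - 9.1)
= 2/3 * 15.8777
= 10.59

10.59


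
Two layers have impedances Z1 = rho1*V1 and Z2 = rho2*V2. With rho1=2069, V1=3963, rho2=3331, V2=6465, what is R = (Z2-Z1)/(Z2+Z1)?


Z1 = 2069 * 3963 = 8199447
Z2 = 3331 * 6465 = 21534915
R = (21534915 - 8199447) / (21534915 + 8199447) = 13335468 / 29734362 = 0.4485

0.4485


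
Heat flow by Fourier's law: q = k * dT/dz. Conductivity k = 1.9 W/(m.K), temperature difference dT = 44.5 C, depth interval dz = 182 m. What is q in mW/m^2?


q = k * dT / dz * 1000
= 1.9 * 44.5 / 182 * 1000
= 0.46456 * 1000
= 464.5604 mW/m^2

464.5604


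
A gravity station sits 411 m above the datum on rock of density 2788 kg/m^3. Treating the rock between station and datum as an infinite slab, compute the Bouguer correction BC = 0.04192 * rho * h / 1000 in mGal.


BC = 0.04192 * rho * h / 1000
= 0.04192 * 2788 * 411 / 1000
= 48.0348 mGal

48.0348


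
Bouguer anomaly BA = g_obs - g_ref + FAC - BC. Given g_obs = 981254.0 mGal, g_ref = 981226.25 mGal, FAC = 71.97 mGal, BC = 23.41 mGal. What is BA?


BA = g_obs - g_ref + FAC - BC
= 981254.0 - 981226.25 + 71.97 - 23.41
= 76.31 mGal

76.31


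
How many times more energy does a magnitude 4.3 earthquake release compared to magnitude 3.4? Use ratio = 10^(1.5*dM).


M2 - M1 = 4.3 - 3.4 = 0.9
1.5 * 0.9 = 1.35
ratio = 10^1.35 = 22.39

22.39


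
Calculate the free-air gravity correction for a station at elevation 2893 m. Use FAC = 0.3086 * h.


FAC = 0.3086 * h
= 0.3086 * 2893
= 892.7798 mGal

892.7798


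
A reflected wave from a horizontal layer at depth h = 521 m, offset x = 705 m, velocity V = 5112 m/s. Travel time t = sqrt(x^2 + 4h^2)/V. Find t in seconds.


x^2 + 4h^2 = 705^2 + 4*521^2 = 497025 + 1085764 = 1582789
sqrt(1582789) = 1258.0894
t = 1258.0894 / 5112 = 0.2461 s

0.2461


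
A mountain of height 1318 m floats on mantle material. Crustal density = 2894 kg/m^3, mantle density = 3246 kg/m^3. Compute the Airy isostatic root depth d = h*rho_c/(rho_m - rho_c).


rho_m - rho_c = 3246 - 2894 = 352
d = 1318 * 2894 / 352
= 3814292 / 352
= 10836.06 m

10836.06
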